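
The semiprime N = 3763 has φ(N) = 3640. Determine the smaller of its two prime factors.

φ(n) = (p−1)(q−1) = n − (p+q) + 1, so p + q = 3763 − 3640 + 1 = 124.
p and q are the roots of t² − 124t + 3763 = 0.
Discriminant: 124² − 4·3763 = 15376 − 15052 = 324; √324 = 18.
q = (124 − 18)/2 = 53, p = (124 + 18)/2 = 71.
Check: 53 · 71 = 3763.

53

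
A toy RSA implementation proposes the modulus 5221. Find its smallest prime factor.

23

5221 is odd.
Digit sum 10, not divisible by 3.
Ends in 1: not divisible by 5.
7: 5221 = 7·745 + 6
11: 5221 = 11·474 + 7
13: 5221 = 13·401 + 8
17: 5221 = 17·307 + 2
19: 5221 = 19·274 + 15
23: 5221 = 23·227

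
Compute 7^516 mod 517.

7^1 ≡ 7 (mod 517)
7^2 ≡ 7^2 = 49 ≡ 49 (mod 517)
7^4 ≡ 49^2 = 2401 ≡ 333 (mod 517)
7^8 ≡ 333^2 = 110889 ≡ 251 (mod 517)
7^16 ≡ 251^2 = 63001 ≡ 444 (mod 517)
7^32 ≡ 444^2 = 197136 ≡ 159 (mod 517)
7^64 ≡ 159^2 = 25281 ≡ 465 (mod 517)
7^128 ≡ 465^2 = 216225 ≡ 119 (mod 517)
7^256 ≡ 119^2 = 14161 ≡ 202 (mod 517)
7^512 ≡ 202^2 = 40804 ≡ 478 (mod 517)
516 = 512 + 4 in binary powers of 2.
So 7^516 ≡ 478 · 333 ≡ 455 (mod 517).
Since 455 ≠ 1, base 7 is a Fermat witness: 517 is composite.

455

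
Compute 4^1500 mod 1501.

1037

4^1 ≡ 4 (mod 1501)
4^2 ≡ 4^2 = 16 ≡ 16 (mod 1501)
4^4 ≡ 16^2 = 256 ≡ 256 (mod 1501)
4^8 ≡ 256^2 = 65536 ≡ 993 (mod 1501)
4^16 ≡ 993^2 = 986049 ≡ 1393 (mod 1501)
4^32 ≡ 1393^2 = 1940449 ≡ 1157 (mod 1501)
4^64 ≡ 1157^2 = 1338649 ≡ 1258 (mod 1501)
4^128 ≡ 1258^2 = 1582564 ≡ 510 (mod 1501)
4^256 ≡ 510^2 = 260100 ≡ 427 (mod 1501)
4^512 ≡ 427^2 = 182329 ≡ 708 (mod 1501)
4^1024 ≡ 708^2 = 501264 ≡ 1431 (mod 1501)
1500 = 1024 + 256 + 128 + 64 + 16 + 8 + 4 in binary powers of 2.
So 4^1500 ≡ 1431 · 427 · 510 · 1258 · 1393 · 993 · 256 ≡ 1037 (mod 1501).
Since 1037 ≠ 1, base 4 is a Fermat witness: 1501 is composite.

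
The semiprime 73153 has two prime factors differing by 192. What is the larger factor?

383

Since p = q + 192, we have 73153 = q(q + 192), so q² + 192q − 73153 = 0.
Discriminant: 192² + 4·73153 = 36864 + 292612 = 329476; √329476 = 574.
q = (−192 + 574)/2 = 191, and p = q + 192 = 383.
Check: 191 · 383 = 73153.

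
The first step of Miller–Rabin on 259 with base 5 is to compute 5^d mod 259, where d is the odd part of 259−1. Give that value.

259 − 1 = 258 = 2^1 · 129, so d = 129.
5^1 ≡ 5 (mod 259)
5^2 ≡ 5^2 = 25 ≡ 25 (mod 259)
5^4 ≡ 25^2 = 625 ≡ 107 (mod 259)
5^8 ≡ 107^2 = 11449 ≡ 53 (mod 259)
5^16 ≡ 53^2 = 2809 ≡ 219 (mod 259)
5^32 ≡ 219^2 = 47961 ≡ 46 (mod 259)
5^64 ≡ 46^2 = 2116 ≡ 44 (mod 259)
5^128 ≡ 44^2 = 1936 ≡ 123 (mod 259)
129 = 128 + 1 in binary powers of 2.
So 5^129 ≡ 123 · 5 ≡ 97 (mod 259).
Squaring chain: 97; never reaches −1, so base 5 is a Miller–Rabin witness that 259 is composite.

97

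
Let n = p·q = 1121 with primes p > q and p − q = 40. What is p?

Since p = q + 40, we have 1121 = q(q + 40), so q² + 40q − 1121 = 0.
Discriminant: 40² + 4·1121 = 1600 + 4484 = 6084; √6084 = 78.
q = (−40 + 78)/2 = 19, and p = q + 40 = 59.
Check: 19 · 59 = 1121.

59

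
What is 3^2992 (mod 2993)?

1395

3^1 ≡ 3 (mod 2993)
3^2 ≡ 3^2 = 9 ≡ 9 (mod 2993)
3^4 ≡ 9^2 = 81 ≡ 81 (mod 2993)
3^8 ≡ 81^2 = 6561 ≡ 575 (mod 2993)
3^16 ≡ 575^2 = 330625 ≡ 1395 (mod 2993)
3^32 ≡ 1395^2 = 1946025 ≡ 575 (mod 2993)
3^64 ≡ 575^2 = 330625 ≡ 1395 (mod 2993)
3^128 ≡ 1395^2 = 1946025 ≡ 575 (mod 2993)
3^256 ≡ 575^2 = 330625 ≡ 1395 (mod 2993)
3^512 ≡ 1395^2 = 1946025 ≡ 575 (mod 2993)
3^1024 ≡ 575^2 = 330625 ≡ 1395 (mod 2993)
3^2048 ≡ 1395^2 = 1946025 ≡ 575 (mod 2993)
2992 = 2048 + 512 + 256 + 128 + 32 + 16 in binary powers of 2.
So 3^2992 ≡ 575 · 575 · 1395 · 575 · 575 · 1395 ≡ 1395 (mod 2993).
Since 1395 ≠ 1, base 3 is a Fermat witness: 2993 is composite.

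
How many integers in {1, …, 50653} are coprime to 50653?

Factor: 50653 = 37^3.
φ(50653) = 37^2·(37−1) = 49284.

49284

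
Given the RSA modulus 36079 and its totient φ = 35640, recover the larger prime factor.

331

φ(n) = (p−1)(q−1) = n − (p+q) + 1, so p + q = 36079 − 35640 + 1 = 440.
p and q are the roots of t² − 440t + 36079 = 0.
Discriminant: 440² − 4·36079 = 193600 − 144316 = 49284; √49284 = 222.
q = (440 − 222)/2 = 109, p = (440 + 222)/2 = 331.
Check: 109 · 331 = 36079.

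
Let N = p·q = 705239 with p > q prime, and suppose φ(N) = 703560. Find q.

φ(n) = (p−1)(q−1) = n − (p+q) + 1, so p + q = 705239 − 703560 + 1 = 1680.
p and q are the roots of t² − 1680t + 705239 = 0.
Discriminant: 1680² − 4·705239 = 2822400 − 2820956 = 1444; √1444 = 38.
q = (1680 − 38)/2 = 821, p = (1680 + 38)/2 = 859.
Check: 821 · 859 = 705239.

821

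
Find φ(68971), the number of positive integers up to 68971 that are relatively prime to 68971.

57768

Factor: 68971 = 7 · 59 · 167.
φ(68971) = (7−1) · (59−1) · (167−1) = 6 · 58 · 166 = 57768.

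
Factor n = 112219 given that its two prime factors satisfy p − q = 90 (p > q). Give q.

293

Since p = q + 90, we have 112219 = q(q + 90), so q² + 90q − 112219 = 0.
Discriminant: 90² + 4·112219 = 8100 + 448876 = 456976; √456976 = 676.
q = (−90 + 676)/2 = 293, and p = q + 90 = 383.
Check: 293 · 383 = 112219.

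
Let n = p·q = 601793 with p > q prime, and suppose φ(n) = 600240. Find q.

φ(n) = (p−1)(q−1) = n − (p+q) + 1, so p + q = 601793 − 600240 + 1 = 1554.
p and q are the roots of t² − 1554t + 601793 = 0.
Discriminant: 1554² − 4·601793 = 2414916 − 2407172 = 7744; √7744 = 88.
q = (1554 − 88)/2 = 733, p = (1554 + 88)/2 = 821.
Check: 733 · 821 = 601793.

733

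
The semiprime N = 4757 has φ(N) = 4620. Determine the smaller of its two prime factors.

φ(n) = (p−1)(q−1) = n − (p+q) + 1, so p + q = 4757 − 4620 + 1 = 138.
p and q are the roots of t² − 138t + 4757 = 0.
Discriminant: 138² − 4·4757 = 19044 − 19028 = 16; √16 = 4.
q = (138 − 4)/2 = 67, p = (138 + 4)/2 = 71.
Check: 67 · 71 = 4757.

67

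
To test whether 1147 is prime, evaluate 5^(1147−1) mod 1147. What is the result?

249

5^1 ≡ 5 (mod 1147)
5^2 ≡ 5^2 = 25 ≡ 25 (mod 1147)
5^4 ≡ 25^2 = 625 ≡ 625 (mod 1147)
5^8 ≡ 625^2 = 390625 ≡ 645 (mod 1147)
5^16 ≡ 645^2 = 416025 ≡ 811 (mod 1147)
5^32 ≡ 811^2 = 657721 ≡ 490 (mod 1147)
5^64 ≡ 490^2 = 240100 ≡ 377 (mod 1147)
5^128 ≡ 377^2 = 142129 ≡ 1048 (mod 1147)
5^256 ≡ 1048^2 = 1098304 ≡ 625 (mod 1147)
5^512 ≡ 625^2 = 390625 ≡ 645 (mod 1147)
5^1024 ≡ 645^2 = 416025 ≡ 811 (mod 1147)
1146 = 1024 + 64 + 32 + 16 + 8 + 2 in binary powers of 2.
So 5^1146 ≡ 811 · 377 · 490 · 811 · 645 · 25 ≡ 249 (mod 1147).
Since 249 ≠ 1, base 5 is a Fermat witness: 1147 is composite.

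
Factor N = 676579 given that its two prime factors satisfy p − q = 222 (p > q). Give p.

Since p = q + 222, we have 676579 = q(q + 222), so q² + 222q − 676579 = 0.
Discriminant: 222² + 4·676579 = 49284 + 2706316 = 2755600; √2755600 = 1660.
q = (−222 + 1660)/2 = 719, and p = q + 222 = 941.
Check: 719 · 941 = 676579.

941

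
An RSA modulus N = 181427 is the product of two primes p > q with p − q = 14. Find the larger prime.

Since p = q + 14, we have 181427 = q(q + 14), so q² + 14q − 181427 = 0.
Discriminant: 14² + 4·181427 = 196 + 725708 = 725904; √725904 = 852.
q = (−14 + 852)/2 = 419, and p = q + 14 = 433.
Check: 419 · 433 = 181427.

433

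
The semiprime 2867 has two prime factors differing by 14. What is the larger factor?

61

Since p = q + 14, we have 2867 = q(q + 14), so q² + 14q − 2867 = 0.
Discriminant: 14² + 4·2867 = 196 + 11468 = 11664; √11664 = 108.
q = (−14 + 108)/2 = 47, and p = q + 14 = 61.
Check: 47 · 61 = 2867.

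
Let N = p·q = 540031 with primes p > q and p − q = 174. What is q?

Since p = q + 174, we have 540031 = q(q + 174), so q² + 174q − 540031 = 0.
Discriminant: 174² + 4·540031 = 30276 + 2160124 = 2190400; √2190400 = 1480.
q = (−174 + 1480)/2 = 653, and p = q + 174 = 827.
Check: 653 · 827 = 540031.

653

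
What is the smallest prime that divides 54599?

54599 is odd.
Digit sum 32, not divisible by 3.
Ends in 9: not divisible by 5.
7: 54599 = 7·7799 + 6
11: 54599 = 11·4963 + 6
13: 54599 = 13·4199 + 12
17: 54599 = 17·3211 + 12
19: 54599 = 19·2873 + 12
23: 54599 = 23·2373 + 20
29: 54599 = 29·1882 + 21
31: 54599 = 31·1761 + 8
37: 54599 = 37·1475 + 24
41: 54599 = 41·1331 + 28
43: 54599 = 43·1269 + 32
47: 54599 = 47·1161 + 32
53: 54599 = 53·1030 + 9
59: 54599 = 59·925 + 24
61: 54599 = 61·895 + 4
67: 54599 = 67·814 + 61
71: 54599 = 71·769

71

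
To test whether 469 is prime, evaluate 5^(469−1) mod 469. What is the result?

5^1 ≡ 5 (mod 469)
5^2 ≡ 5^2 = 25 ≡ 25 (mod 469)
5^4 ≡ 25^2 = 625 ≡ 156 (mod 469)
5^8 ≡ 156^2 = 24336 ≡ 417 (mod 469)
5^16 ≡ 417^2 = 173889 ≡ 359 (mod 469)
5^32 ≡ 359^2 = 128881 ≡ 375 (mod 469)
5^64 ≡ 375^2 = 140625 ≡ 394 (mod 469)
5^128 ≡ 394^2 = 155236 ≡ 466 (mod 469)
5^256 ≡ 466^2 = 217156 ≡ 9 (mod 469)
468 = 256 + 128 + 64 + 16 + 4 in binary powers of 2.
So 5^468 ≡ 9 · 466 · 394 · 359 · 156 ≡ 148 (mod 469).
Since 148 ≠ 1, base 5 is a Fermat witness: 469 is composite.

148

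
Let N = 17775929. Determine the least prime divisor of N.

17775929 is odd.
Digit sum 47, not divisible by 3.
Ends in 9: not divisible by 5.
7: 17775929 = 7·2539418 + 3
11: 17775929 = 11·1615993 + 6
13: 17775929 = 13·1367379 + 2
17: 17775929 = 17·1045642 + 15
19: 17775929 = 19·935575 + 4
23: 17775929 = 23·772866 + 11
29: 17775929 = 29·612963 + 2
31: 17775929 = 31·573417 + 2
37: 17775929 = 37·480430 + 19
41: 17775929 = 41·433559 + 10
43: 17775929 = 43·413393 + 30
47: 17775929 = 47·378211 + 12
53: 17775929 = 53·335394 + 47
59: 17775929 = 59·301286 + 55
61: 17775929 = 61·291408 + 41
67: 17775929 = 67·265312 + 25
71: 17775929 = 71·250365 + 14
73: 17775929 = 73·243505 + 64
79: 17775929 = 79·225011 + 60
83: 17775929 = 83·214167 + 68
89: 17775929 = 89·199729 + 48
97: 17775929 = 97·183257

97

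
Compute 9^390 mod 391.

9^1 ≡ 9 (mod 391)
9^2 ≡ 9^2 = 81 ≡ 81 (mod 391)
9^4 ≡ 81^2 = 6561 ≡ 305 (mod 391)
9^8 ≡ 305^2 = 93025 ≡ 358 (mod 391)
9^16 ≡ 358^2 = 128164 ≡ 307 (mod 391)
9^32 ≡ 307^2 = 94249 ≡ 18 (mod 391)
9^64 ≡ 18^2 = 324 ≡ 324 (mod 391)
9^128 ≡ 324^2 = 104976 ≡ 188 (mod 391)
9^256 ≡ 188^2 = 35344 ≡ 154 (mod 391)
390 = 256 + 128 + 4 + 2 in binary powers of 2.
So 9^390 ≡ 154 · 188 · 305 · 81 ≡ 123 (mod 391).
Since 123 ≠ 1, base 9 is a Fermat witness: 391 is composite.

123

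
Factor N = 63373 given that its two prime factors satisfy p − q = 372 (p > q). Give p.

499

Since p = q + 372, we have 63373 = q(q + 372), so q² + 372q − 63373 = 0.
Discriminant: 372² + 4·63373 = 138384 + 253492 = 391876; √391876 = 626.
q = (−372 + 626)/2 = 127, and p = q + 372 = 499.
Check: 127 · 499 = 63373.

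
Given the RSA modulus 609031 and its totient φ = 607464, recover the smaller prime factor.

φ(n) = (p−1)(q−1) = n − (p+q) + 1, so p + q = 609031 − 607464 + 1 = 1568.
p and q are the roots of t² − 1568t + 609031 = 0.
Discriminant: 1568² − 4·609031 = 2458624 − 2436124 = 22500; √22500 = 150.
q = (1568 − 150)/2 = 709, p = (1568 + 150)/2 = 859.
Check: 709 · 859 = 609031.

709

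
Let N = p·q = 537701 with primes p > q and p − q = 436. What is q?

Since p = q + 436, we have 537701 = q(q + 436), so q² + 436q − 537701 = 0.
Discriminant: 436² + 4·537701 = 190096 + 2150804 = 2340900; √2340900 = 1530.
q = (−436 + 1530)/2 = 547, and p = q + 436 = 983.
Check: 547 · 983 = 537701.

547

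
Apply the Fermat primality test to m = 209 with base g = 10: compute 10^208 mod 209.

10^1 ≡ 10 (mod 209)
10^2 ≡ 10^2 = 100 ≡ 100 (mod 209)
10^4 ≡ 100^2 = 10000 ≡ 177 (mod 209)
10^8 ≡ 177^2 = 31329 ≡ 188 (mod 209)
10^16 ≡ 188^2 = 35344 ≡ 23 (mod 209)
10^32 ≡ 23^2 = 529 ≡ 111 (mod 209)
10^64 ≡ 111^2 = 12321 ≡ 199 (mod 209)
10^128 ≡ 199^2 = 39601 ≡ 100 (mod 209)
208 = 128 + 64 + 16 in binary powers of 2.
So 10^208 ≡ 100 · 199 · 23 ≡ 199 (mod 209).
Since 199 ≠ 1, base 10 is a Fermat witness: 209 is composite.

199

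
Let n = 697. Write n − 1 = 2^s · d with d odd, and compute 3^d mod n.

697 − 1 = 696 = 2^3 · 87, so d = 87.
3^1 ≡ 3 (mod 697)
3^2 ≡ 3^2 = 9 ≡ 9 (mod 697)
3^4 ≡ 9^2 = 81 ≡ 81 (mod 697)
3^8 ≡ 81^2 = 6561 ≡ 288 (mod 697)
3^16 ≡ 288^2 = 82944 ≡ 1 (mod 697)
3^32 ≡ 1^2 = 1 ≡ 1 (mod 697)
3^64 ≡ 1^2 = 1 ≡ 1 (mod 697)
87 = 64 + 16 + 4 + 2 + 1 in binary powers of 2.
So 3^87 ≡ 1 · 1 · 81 · 9 · 3 ≡ 96 (mod 697).
Squaring chain: 96 → 155 → 327; never reaches −1, so base 3 is a Miller–Rabin witness that 697 is composite.

96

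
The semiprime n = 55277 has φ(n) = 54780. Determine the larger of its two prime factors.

φ(n) = (p−1)(q−1) = n − (p+q) + 1, so p + q = 55277 − 54780 + 1 = 498.
p and q are the roots of t² − 498t + 55277 = 0.
Discriminant: 498² − 4·55277 = 248004 − 221108 = 26896; √26896 = 164.
q = (498 − 164)/2 = 167, p = (498 + 164)/2 = 331.
Check: 167 · 331 = 55277.

331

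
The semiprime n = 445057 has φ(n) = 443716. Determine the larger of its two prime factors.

743

φ(n) = (p−1)(q−1) = n − (p+q) + 1, so p + q = 445057 − 443716 + 1 = 1342.
p and q are the roots of t² − 1342t + 445057 = 0.
Discriminant: 1342² − 4·445057 = 1800964 − 1780228 = 20736; √20736 = 144.
q = (1342 − 144)/2 = 599, p = (1342 + 144)/2 = 743.
Check: 599 · 743 = 445057.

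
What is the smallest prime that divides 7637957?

79

7637957 is odd.
Digit sum 44, not divisible by 3.
Ends in 7: not divisible by 5.
7: 7637957 = 7·1091136 + 5
11: 7637957 = 11·694359 + 8
13: 7637957 = 13·587535 + 2
17: 7637957 = 17·449291 + 10
19: 7637957 = 19·401997 + 14
23: 7637957 = 23·332085 + 2
29: 7637957 = 29·263377 + 24
31: 7637957 = 31·246385 + 22
37: 7637957 = 37·206431 + 10
41: 7637957 = 41·186291 + 26
43: 7637957 = 43·177626 + 39
47: 7637957 = 47·162509 + 34
53: 7637957 = 53·144112 + 21
59: 7637957 = 59·129456 + 53
61: 7637957 = 61·125212 + 25
67: 7637957 = 67·113999 + 24
71: 7637957 = 71·107576 + 61
73: 7637957 = 73·104629 + 40
79: 7637957 = 79·96683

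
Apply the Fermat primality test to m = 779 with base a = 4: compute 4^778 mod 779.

4^1 ≡ 4 (mod 779)
4^2 ≡ 4^2 = 16 ≡ 16 (mod 779)
4^4 ≡ 16^2 = 256 ≡ 256 (mod 779)
4^8 ≡ 256^2 = 65536 ≡ 100 (mod 779)
4^16 ≡ 100^2 = 10000 ≡ 652 (mod 779)
4^32 ≡ 652^2 = 425104 ≡ 549 (mod 779)
4^64 ≡ 549^2 = 301401 ≡ 707 (mod 779)
4^128 ≡ 707^2 = 499849 ≡ 510 (mod 779)
4^256 ≡ 510^2 = 260100 ≡ 693 (mod 779)
4^512 ≡ 693^2 = 480249 ≡ 385 (mod 779)
778 = 512 + 256 + 8 + 2 in binary powers of 2.
So 4^778 ≡ 385 · 693 · 100 · 16 ≡ 674 (mod 779).
Since 674 ≠ 1, base 4 is a Fermat witness: 779 is composite.

674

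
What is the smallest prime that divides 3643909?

3643909 is odd.
Digit sum 34, not divisible by 3.
Ends in 9: not divisible by 5.
7: 3643909 = 7·520558 + 3
11: 3643909 = 11·331264 + 5
13: 3643909 = 13·280300 + 9
17: 3643909 = 17·214347 + 10
19: 3643909 = 19·191784 + 13
23: 3643909 = 23·158430 + 19
29: 3643909 = 29·125652 + 1
31: 3643909 = 31·117545 + 14
37: 3643909 = 37·98484 + 1
41: 3643909 = 41·88875 + 34
43: 3643909 = 43·84742 + 3
47: 3643909 = 47·77529 + 46
53: 3643909 = 53·68753

53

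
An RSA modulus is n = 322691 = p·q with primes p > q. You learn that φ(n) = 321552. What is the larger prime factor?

617

φ(n) = (p−1)(q−1) = n − (p+q) + 1, so p + q = 322691 − 321552 + 1 = 1140.
p and q are the roots of t² − 1140t + 322691 = 0.
Discriminant: 1140² − 4·322691 = 1299600 − 1290764 = 8836; √8836 = 94.
q = (1140 − 94)/2 = 523, p = (1140 + 94)/2 = 617.
Check: 523 · 617 = 322691.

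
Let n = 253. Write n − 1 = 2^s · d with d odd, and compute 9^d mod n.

253 − 1 = 252 = 2^2 · 63, so d = 63.
9^1 ≡ 9 (mod 253)
9^2 ≡ 9^2 = 81 ≡ 81 (mod 253)
9^4 ≡ 81^2 = 6561 ≡ 236 (mod 253)
9^8 ≡ 236^2 = 55696 ≡ 36 (mod 253)
9^16 ≡ 36^2 = 1296 ≡ 31 (mod 253)
9^32 ≡ 31^2 = 961 ≡ 202 (mod 253)
63 = 32 + 16 + 8 + 4 + 2 + 1 in binary powers of 2.
So 9^63 ≡ 202 · 31 · 36 · 236 · 81 · 9 ≡ 36 (mod 253).
Squaring chain: 36 → 31; never reaches −1, so base 9 is a Miller–Rabin witness that 253 is composite.

36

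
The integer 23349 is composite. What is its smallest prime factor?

23349 is odd.
Digit sum 21, divisible by 3.

3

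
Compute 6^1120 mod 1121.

6^1 ≡ 6 (mod 1121)
6^2 ≡ 6^2 = 36 ≡ 36 (mod 1121)
6^4 ≡ 36^2 = 1296 ≡ 175 (mod 1121)
6^8 ≡ 175^2 = 30625 ≡ 358 (mod 1121)
6^16 ≡ 358^2 = 128164 ≡ 370 (mod 1121)
6^32 ≡ 370^2 = 136900 ≡ 138 (mod 1121)
6^64 ≡ 138^2 = 19044 ≡ 1108 (mod 1121)
6^128 ≡ 1108^2 = 1227664 ≡ 169 (mod 1121)
6^256 ≡ 169^2 = 28561 ≡ 536 (mod 1121)
6^512 ≡ 536^2 = 287296 ≡ 320 (mod 1121)
6^1024 ≡ 320^2 = 102400 ≡ 389 (mod 1121)
1120 = 1024 + 64 + 32 in binary powers of 2.
So 6^1120 ≡ 389 · 1108 · 138 ≡ 517 (mod 1121).
Since 517 ≠ 1, base 6 is a Fermat witness: 1121 is composite.

517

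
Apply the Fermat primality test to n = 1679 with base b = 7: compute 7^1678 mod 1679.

441

7^1 ≡ 7 (mod 1679)
7^2 ≡ 7^2 = 49 ≡ 49 (mod 1679)
7^4 ≡ 49^2 = 2401 ≡ 722 (mod 1679)
7^8 ≡ 722^2 = 521284 ≡ 794 (mod 1679)
7^16 ≡ 794^2 = 630436 ≡ 811 (mod 1679)
7^32 ≡ 811^2 = 657721 ≡ 1232 (mod 1679)
7^64 ≡ 1232^2 = 1517824 ≡ 8 (mod 1679)
7^128 ≡ 8^2 = 64 ≡ 64 (mod 1679)
7^256 ≡ 64^2 = 4096 ≡ 738 (mod 1679)
7^512 ≡ 738^2 = 544644 ≡ 648 (mod 1679)
7^1024 ≡ 648^2 = 419904 ≡ 154 (mod 1679)
1678 = 1024 + 512 + 128 + 8 + 4 + 2 in binary powers of 2.
So 7^1678 ≡ 154 · 648 · 64 · 794 · 722 · 49 ≡ 441 (mod 1679).
Since 441 ≠ 1, base 7 is a Fermat witness: 1679 is composite.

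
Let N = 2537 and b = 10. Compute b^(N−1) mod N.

10^1 ≡ 10 (mod 2537)
10^2 ≡ 10^2 = 100 ≡ 100 (mod 2537)
10^4 ≡ 100^2 = 10000 ≡ 2389 (mod 2537)
10^8 ≡ 2389^2 = 5707321 ≡ 1608 (mod 2537)
10^16 ≡ 1608^2 = 2585664 ≡ 461 (mod 2537)
10^32 ≡ 461^2 = 212521 ≡ 1950 (mod 2537)
10^64 ≡ 1950^2 = 3802500 ≡ 2074 (mod 2537)
10^128 ≡ 2074^2 = 4301476 ≡ 1261 (mod 2537)
10^256 ≡ 1261^2 = 1590121 ≡ 1959 (mod 2537)
10^512 ≡ 1959^2 = 3837681 ≡ 1737 (mod 2537)
10^1024 ≡ 1737^2 = 3017169 ≡ 676 (mod 2537)
10^2048 ≡ 676^2 = 456976 ≡ 316 (mod 2537)
2536 = 2048 + 256 + 128 + 64 + 32 + 8 in binary powers of 2.
So 10^2536 ≡ 316 · 1959 · 1261 · 2074 · 1950 · 1608 ≡ 547 (mod 2537).
Since 547 ≠ 1, base 10 is a Fermat witness: 2537 is composite.

547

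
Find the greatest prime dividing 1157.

1157 = 13 · 89
89 is prime.
So 1157 = 13 · 89; the largest prime factor is 89.

89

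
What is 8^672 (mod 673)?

8^1 ≡ 8 (mod 673)
8^2 ≡ 8^2 = 64 ≡ 64 (mod 673)
8^4 ≡ 64^2 = 4096 ≡ 58 (mod 673)
8^8 ≡ 58^2 = 3364 ≡ 672 (mod 673)
8^16 ≡ 672^2 = 451584 ≡ 1 (mod 673)
8^32 ≡ 1^2 = 1 ≡ 1 (mod 673)
8^64 ≡ 1^2 = 1 ≡ 1 (mod 673)
8^128 ≡ 1^2 = 1 ≡ 1 (mod 673)
8^256 ≡ 1^2 = 1 ≡ 1 (mod 673)
8^512 ≡ 1^2 = 1 ≡ 1 (mod 673)
672 = 512 + 128 + 32 in binary powers of 2.
So 8^672 ≡ 1 · 1 · 1 ≡ 1 (mod 673).
Since the result is 1, base 8 gives no evidence that 673 is composite.

1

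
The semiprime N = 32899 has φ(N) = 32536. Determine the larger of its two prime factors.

φ(n) = (p−1)(q−1) = n − (p+q) + 1, so p + q = 32899 − 32536 + 1 = 364.
p and q are the roots of t² − 364t + 32899 = 0.
Discriminant: 364² − 4·32899 = 132496 − 131596 = 900; √900 = 30.
q = (364 − 30)/2 = 167, p = (364 + 30)/2 = 197.
Check: 167 · 197 = 32899.

197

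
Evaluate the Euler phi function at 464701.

Factor: 464701 = 43 · 101 · 107.
φ(464701) = (43−1) · (101−1) · (107−1) = 42 · 100 · 106 = 445200.

445200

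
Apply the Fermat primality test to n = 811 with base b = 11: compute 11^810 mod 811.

1

11^1 ≡ 11 (mod 811)
11^2 ≡ 11^2 = 121 ≡ 121 (mod 811)
11^4 ≡ 121^2 = 14641 ≡ 43 (mod 811)
11^8 ≡ 43^2 = 1849 ≡ 227 (mod 811)
11^16 ≡ 227^2 = 51529 ≡ 436 (mod 811)
11^32 ≡ 436^2 = 190096 ≡ 322 (mod 811)
11^64 ≡ 322^2 = 103684 ≡ 687 (mod 811)
11^128 ≡ 687^2 = 471969 ≡ 778 (mod 811)
11^256 ≡ 778^2 = 605284 ≡ 278 (mod 811)
11^512 ≡ 278^2 = 77284 ≡ 239 (mod 811)
810 = 512 + 256 + 32 + 8 + 2 in binary powers of 2.
So 11^810 ≡ 239 · 278 · 322 · 227 · 121 ≡ 1 (mod 811).
Since the result is 1, base 11 gives no evidence that 811 is composite.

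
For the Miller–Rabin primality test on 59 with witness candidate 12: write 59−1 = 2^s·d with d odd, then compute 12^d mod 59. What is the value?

59 − 1 = 58 = 2^1 · 29, so d = 29.
12^1 ≡ 12 (mod 59)
12^2 ≡ 12^2 = 144 ≡ 26 (mod 59)
12^4 ≡ 26^2 = 676 ≡ 27 (mod 59)
12^8 ≡ 27^2 = 729 ≡ 21 (mod 59)
12^16 ≡ 21^2 = 441 ≡ 28 (mod 59)
29 = 16 + 8 + 4 + 1 in binary powers of 2.
So 12^29 ≡ 28 · 21 · 27 · 12 ≡ 1 (mod 59).
Since 12^d ≡ 1 (mod 59), base 12 does not prove 59 composite.

1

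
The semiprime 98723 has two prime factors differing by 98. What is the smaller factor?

Since p = q + 98, we have 98723 = q(q + 98), so q² + 98q − 98723 = 0.
Discriminant: 98² + 4·98723 = 9604 + 394892 = 404496; √404496 = 636.
q = (−98 + 636)/2 = 269, and p = q + 98 = 367.
Check: 269 · 367 = 98723.

269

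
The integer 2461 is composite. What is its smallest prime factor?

23

2461 is odd.
Digit sum 13, not divisible by 3.
Ends in 1: not divisible by 5.
7: 2461 = 7·351 + 4
11: 2461 = 11·223 + 8
13: 2461 = 13·189 + 4
17: 2461 = 17·144 + 13
19: 2461 = 19·129 + 10
23: 2461 = 23·107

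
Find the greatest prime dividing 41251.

83

41251 = 7 · 5893
5893 = 71 · 83
83 is prime.
So 41251 = 7 · 71 · 83; the largest prime factor is 83.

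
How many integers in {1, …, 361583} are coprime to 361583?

339768

Factor: 361583 = 23 · 79 · 199.
φ(361583) = (23−1) · (79−1) · (199−1) = 22 · 78 · 198 = 339768.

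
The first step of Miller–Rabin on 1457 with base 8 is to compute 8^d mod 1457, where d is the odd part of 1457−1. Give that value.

194

1457 − 1 = 1456 = 2^4 · 91, so d = 91.
8^1 ≡ 8 (mod 1457)
8^2 ≡ 8^2 = 64 ≡ 64 (mod 1457)
8^4 ≡ 64^2 = 4096 ≡ 1182 (mod 1457)
8^8 ≡ 1182^2 = 1397124 ≡ 1318 (mod 1457)
8^16 ≡ 1318^2 = 1737124 ≡ 380 (mod 1457)
8^32 ≡ 380^2 = 144400 ≡ 157 (mod 1457)
8^64 ≡ 157^2 = 24649 ≡ 1337 (mod 1457)
91 = 64 + 16 + 8 + 2 + 1 in binary powers of 2.
So 8^91 ≡ 1337 · 380 · 1318 · 64 · 8 ≡ 194 (mod 1457).
Squaring chain: 194 → 1211 → 779 → 729; never reaches −1, so base 8 is a Miller–Rabin witness that 1457 is composite.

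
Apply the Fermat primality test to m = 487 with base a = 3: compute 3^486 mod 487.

3^1 ≡ 3 (mod 487)
3^2 ≡ 3^2 = 9 ≡ 9 (mod 487)
3^4 ≡ 9^2 = 81 ≡ 81 (mod 487)
3^8 ≡ 81^2 = 6561 ≡ 230 (mod 487)
3^16 ≡ 230^2 = 52900 ≡ 304 (mod 487)
3^32 ≡ 304^2 = 92416 ≡ 373 (mod 487)
3^64 ≡ 373^2 = 139129 ≡ 334 (mod 487)
3^128 ≡ 334^2 = 111556 ≡ 33 (mod 487)
3^256 ≡ 33^2 = 1089 ≡ 115 (mod 487)
486 = 256 + 128 + 64 + 32 + 4 + 2 in binary powers of 2.
So 3^486 ≡ 115 · 33 · 334 · 373 · 81 · 9 ≡ 1 (mod 487).
Since the result is 1, base 3 gives no evidence that 487 is composite.

1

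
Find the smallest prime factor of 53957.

79

53957 is odd.
Digit sum 29, not divisible by 3.
Ends in 7: not divisible by 5.
7: 53957 = 7·7708 + 1
11: 53957 = 11·4905 + 2
13: 53957 = 13·4150 + 7
17: 53957 = 17·3173 + 16
19: 53957 = 19·2839 + 16
23: 53957 = 23·2345 + 22
29: 53957 = 29·1860 + 17
31: 53957 = 31·1740 + 17
37: 53957 = 37·1458 + 11
41: 53957 = 41·1316 + 1
43: 53957 = 43·1254 + 35
47: 53957 = 47·1148 + 1
53: 53957 = 53·1018 + 3
59: 53957 = 59·914 + 31
61: 53957 = 61·884 + 33
67: 53957 = 67·805 + 22
71: 53957 = 71·759 + 68
73: 53957 = 73·739 + 10
79: 53957 = 79·683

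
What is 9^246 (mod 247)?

235

9^1 ≡ 9 (mod 247)
9^2 ≡ 9^2 = 81 ≡ 81 (mod 247)
9^4 ≡ 81^2 = 6561 ≡ 139 (mod 247)
9^8 ≡ 139^2 = 19321 ≡ 55 (mod 247)
9^16 ≡ 55^2 = 3025 ≡ 61 (mod 247)
9^32 ≡ 61^2 = 3721 ≡ 16 (mod 247)
9^64 ≡ 16^2 = 256 ≡ 9 (mod 247)
9^128 ≡ 9^2 = 81 ≡ 81 (mod 247)
246 = 128 + 64 + 32 + 16 + 4 + 2 in binary powers of 2.
So 9^246 ≡ 81 · 9 · 16 · 61 · 139 · 81 ≡ 235 (mod 247).
Since 235 ≠ 1, base 9 is a Fermat witness: 247 is composite.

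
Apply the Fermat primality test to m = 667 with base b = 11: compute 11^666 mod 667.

11^1 ≡ 11 (mod 667)
11^2 ≡ 11^2 = 121 ≡ 121 (mod 667)
11^4 ≡ 121^2 = 14641 ≡ 634 (mod 667)
11^8 ≡ 634^2 = 401956 ≡ 422 (mod 667)
11^16 ≡ 422^2 = 178084 ≡ 662 (mod 667)
11^32 ≡ 662^2 = 438244 ≡ 25 (mod 667)
11^64 ≡ 25^2 = 625 ≡ 625 (mod 667)
11^128 ≡ 625^2 = 390625 ≡ 430 (mod 667)
11^256 ≡ 430^2 = 184900 ≡ 141 (mod 667)
11^512 ≡ 141^2 = 19881 ≡ 538 (mod 667)
666 = 512 + 128 + 16 + 8 + 2 in binary powers of 2.
So 11^666 ≡ 538 · 430 · 662 · 422 · 121 ≡ 216 (mod 667).
Since 216 ≠ 1, base 11 is a Fermat witness: 667 is composite.

216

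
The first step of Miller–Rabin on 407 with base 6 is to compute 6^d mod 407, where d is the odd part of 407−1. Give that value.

216

407 − 1 = 406 = 2^1 · 203, so d = 203.
6^1 ≡ 6 (mod 407)
6^2 ≡ 6^2 = 36 ≡ 36 (mod 407)
6^4 ≡ 36^2 = 1296 ≡ 75 (mod 407)
6^8 ≡ 75^2 = 5625 ≡ 334 (mod 407)
6^16 ≡ 334^2 = 111556 ≡ 38 (mod 407)
6^32 ≡ 38^2 = 1444 ≡ 223 (mod 407)
6^64 ≡ 223^2 = 49729 ≡ 75 (mod 407)
6^128 ≡ 75^2 = 5625 ≡ 334 (mod 407)
203 = 128 + 64 + 8 + 2 + 1 in binary powers of 2.
So 6^203 ≡ 334 · 75 · 334 · 36 · 6 ≡ 216 (mod 407).
Squaring chain: 216; never reaches −1, so base 6 is a Miller–Rabin witness that 407 is composite.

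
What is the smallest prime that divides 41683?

41683 is odd.
Digit sum 22, not divisible by 3.
Ends in 3: not divisible by 5.
7: 41683 = 7·5954 + 5
11: 41683 = 11·3789 + 4
13: 41683 = 13·3206 + 5
17: 41683 = 17·2451 + 16
19: 41683 = 19·2193 + 16
23: 41683 = 23·1812 + 7
29: 41683 = 29·1437 + 10
31: 41683 = 31·1344 + 19
37: 41683 = 37·1126 + 21
41: 41683 = 41·1016 + 27
43: 41683 = 43·969 + 16
47: 41683 = 47·886 + 41
53: 41683 = 53·786 + 25
59: 41683 = 59·706 + 29
61: 41683 = 61·683 + 20
67: 41683 = 67·622 + 9
71: 41683 = 71·587 + 6
73: 41683 = 73·571

73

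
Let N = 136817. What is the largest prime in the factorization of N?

136817 = 41 · 3337
3337 = 47 · 71
71 is prime.
So 136817 = 41 · 47 · 71; the largest prime factor is 71.

71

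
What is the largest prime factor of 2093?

2093 = 7 · 299
299 = 13 · 23
23 is prime.
So 2093 = 7 · 13 · 23; the largest prime factor is 23.

23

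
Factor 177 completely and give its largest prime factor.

177 = 3 · 59
59 is prime.
So 177 = 3 · 59; the largest prime factor is 59.

59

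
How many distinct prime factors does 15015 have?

5

15015 = 3 · 5005
5005 = 5 · 1001
1001 = 7 · 143
143 = 11 · 13
15015 = 3 · 5 · 7 · 11 · 13, which has 5 distinct prime factors.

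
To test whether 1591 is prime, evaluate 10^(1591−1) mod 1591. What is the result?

704

10^1 ≡ 10 (mod 1591)
10^2 ≡ 10^2 = 100 ≡ 100 (mod 1591)
10^4 ≡ 100^2 = 10000 ≡ 454 (mod 1591)
10^8 ≡ 454^2 = 206116 ≡ 877 (mod 1591)
10^16 ≡ 877^2 = 769129 ≡ 676 (mod 1591)
10^32 ≡ 676^2 = 456976 ≡ 359 (mod 1591)
10^64 ≡ 359^2 = 128881 ≡ 10 (mod 1591)
10^128 ≡ 10^2 = 100 ≡ 100 (mod 1591)
10^256 ≡ 100^2 = 10000 ≡ 454 (mod 1591)
10^512 ≡ 454^2 = 206116 ≡ 877 (mod 1591)
10^1024 ≡ 877^2 = 769129 ≡ 676 (mod 1591)
1590 = 1024 + 512 + 32 + 16 + 4 + 2 in binary powers of 2.
So 10^1590 ≡ 676 · 877 · 359 · 676 · 454 · 100 ≡ 704 (mod 1591).
Since 704 ≠ 1, base 10 is a Fermat witness: 1591 is composite.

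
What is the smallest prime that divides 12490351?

12490351 is odd.
Digit sum 25, not divisible by 3.
Ends in 1: not divisible by 5.
7: 12490351 = 7·1784335 + 6
11: 12490351 = 11·1135486 + 5
13: 12490351 = 13·960796 + 3
17: 12490351 = 17·734726 + 9
19: 12490351 = 19·657386 + 17
23: 12490351 = 23·543058 + 17
29: 12490351 = 29·430701 + 22
31: 12490351 = 31·402914 + 17
37: 12490351 = 37·337577 + 2
41: 12490351 = 41·304642 + 29
43: 12490351 = 43·290473 + 12
47: 12490351 = 47·265752 + 7
53: 12490351 = 53·235667

53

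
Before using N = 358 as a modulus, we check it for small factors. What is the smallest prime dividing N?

2

358 is even: 2 divides it.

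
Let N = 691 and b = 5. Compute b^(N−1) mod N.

5^1 ≡ 5 (mod 691)
5^2 ≡ 5^2 = 25 ≡ 25 (mod 691)
5^4 ≡ 25^2 = 625 ≡ 625 (mod 691)
5^8 ≡ 625^2 = 390625 ≡ 210 (mod 691)
5^16 ≡ 210^2 = 44100 ≡ 567 (mod 691)
5^32 ≡ 567^2 = 321489 ≡ 174 (mod 691)
5^64 ≡ 174^2 = 30276 ≡ 563 (mod 691)
5^128 ≡ 563^2 = 316969 ≡ 491 (mod 691)
5^256 ≡ 491^2 = 241081 ≡ 613 (mod 691)
5^512 ≡ 613^2 = 375769 ≡ 556 (mod 691)
690 = 512 + 128 + 32 + 16 + 2 in binary powers of 2.
So 5^690 ≡ 556 · 491 · 174 · 567 · 25 ≡ 1 (mod 691).
Since the result is 1, base 5 gives no evidence that 691 is composite.

1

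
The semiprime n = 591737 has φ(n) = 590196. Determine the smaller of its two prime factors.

719

φ(n) = (p−1)(q−1) = n − (p+q) + 1, so p + q = 591737 − 590196 + 1 = 1542.
p and q are the roots of t² − 1542t + 591737 = 0.
Discriminant: 1542² − 4·591737 = 2377764 − 2366948 = 10816; √10816 = 104.
q = (1542 − 104)/2 = 719, p = (1542 + 104)/2 = 823.
Check: 719 · 823 = 591737.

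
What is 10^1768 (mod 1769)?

1184

10^1 ≡ 10 (mod 1769)
10^2 ≡ 10^2 = 100 ≡ 100 (mod 1769)
10^4 ≡ 100^2 = 10000 ≡ 1155 (mod 1769)
10^8 ≡ 1155^2 = 1334025 ≡ 199 (mod 1769)
10^16 ≡ 199^2 = 39601 ≡ 683 (mod 1769)
10^32 ≡ 683^2 = 466489 ≡ 1242 (mod 1769)
10^64 ≡ 1242^2 = 1542564 ≡ 1765 (mod 1769)
10^128 ≡ 1765^2 = 3115225 ≡ 16 (mod 1769)
10^256 ≡ 16^2 = 256 ≡ 256 (mod 1769)
10^512 ≡ 256^2 = 65536 ≡ 83 (mod 1769)
10^1024 ≡ 83^2 = 6889 ≡ 1582 (mod 1769)
1768 = 1024 + 512 + 128 + 64 + 32 + 8 in binary powers of 2.
So 10^1768 ≡ 1582 · 83 · 16 · 1765 · 1242 · 199 ≡ 1184 (mod 1769).
Since 1184 ≠ 1, base 10 is a Fermat witness: 1769 is composite.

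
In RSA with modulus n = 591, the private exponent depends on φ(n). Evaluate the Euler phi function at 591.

Factor: 591 = 3 · 197.
φ(591) = (3−1) · (197−1) = 2 · 196 = 392.

392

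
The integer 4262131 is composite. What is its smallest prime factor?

4262131 is odd.
Digit sum 19, not divisible by 3.
Ends in 1: not divisible by 5.
7: 4262131 = 7·608875 + 6
11: 4262131 = 11·387466 + 5
13: 4262131 = 13·327856 + 3
17: 4262131 = 17·250713 + 10
19: 4262131 = 19·224322 + 13
23: 4262131 = 23·185310 + 1
29: 4262131 = 29·146970 + 1
31: 4262131 = 31·137488 + 3
37: 4262131 = 37·115192 + 27
41: 4262131 = 41·103954 + 17
43: 4262131 = 43·99119 + 14
47: 4262131 = 47·90683 + 30
53: 4262131 = 53·80417 + 30
59: 4262131 = 59·72239 + 30
61: 4262131 = 61·69871

61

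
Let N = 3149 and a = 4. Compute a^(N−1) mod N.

3138

4^1 ≡ 4 (mod 3149)
4^2 ≡ 4^2 = 16 ≡ 16 (mod 3149)
4^4 ≡ 16^2 = 256 ≡ 256 (mod 3149)
4^8 ≡ 256^2 = 65536 ≡ 2556 (mod 3149)
4^16 ≡ 2556^2 = 6533136 ≡ 2110 (mod 3149)
4^32 ≡ 2110^2 = 4452100 ≡ 2563 (mod 3149)
4^64 ≡ 2563^2 = 6568969 ≡ 155 (mod 3149)
4^128 ≡ 155^2 = 24025 ≡ 1982 (mod 3149)
4^256 ≡ 1982^2 = 3928324 ≡ 1521 (mod 3149)
4^512 ≡ 1521^2 = 2313441 ≡ 2075 (mod 3149)
4^1024 ≡ 2075^2 = 4305625 ≡ 942 (mod 3149)
4^2048 ≡ 942^2 = 887364 ≡ 2495 (mod 3149)
3148 = 2048 + 1024 + 64 + 8 + 4 in binary powers of 2.
So 4^3148 ≡ 2495 · 942 · 155 · 2556 · 256 ≡ 3138 (mod 3149).
Since 3138 ≠ 1, base 4 is a Fermat witness: 3149 is composite.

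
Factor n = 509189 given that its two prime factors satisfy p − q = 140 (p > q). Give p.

787

Since p = q + 140, we have 509189 = q(q + 140), so q² + 140q − 509189 = 0.
Discriminant: 140² + 4·509189 = 19600 + 2036756 = 2056356; √2056356 = 1434.
q = (−140 + 1434)/2 = 647, and p = q + 140 = 787.
Check: 647 · 787 = 509189.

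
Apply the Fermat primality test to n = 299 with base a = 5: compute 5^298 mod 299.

64

5^1 ≡ 5 (mod 299)
5^2 ≡ 5^2 = 25 ≡ 25 (mod 299)
5^4 ≡ 25^2 = 625 ≡ 27 (mod 299)
5^8 ≡ 27^2 = 729 ≡ 131 (mod 299)
5^16 ≡ 131^2 = 17161 ≡ 118 (mod 299)
5^32 ≡ 118^2 = 13924 ≡ 170 (mod 299)
5^64 ≡ 170^2 = 28900 ≡ 196 (mod 299)
5^128 ≡ 196^2 = 38416 ≡ 144 (mod 299)
5^256 ≡ 144^2 = 20736 ≡ 105 (mod 299)
298 = 256 + 32 + 8 + 2 in binary powers of 2.
So 5^298 ≡ 105 · 170 · 131 · 25 ≡ 64 (mod 299).
Since 64 ≠ 1, base 5 is a Fermat witness: 299 is composite.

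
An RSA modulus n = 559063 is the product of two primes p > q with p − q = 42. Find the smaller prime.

Since p = q + 42, we have 559063 = q(q + 42), so q² + 42q − 559063 = 0.
Discriminant: 42² + 4·559063 = 1764 + 2236252 = 2238016; √2238016 = 1496.
q = (−42 + 1496)/2 = 727, and p = q + 42 = 769.
Check: 727 · 769 = 559063.

727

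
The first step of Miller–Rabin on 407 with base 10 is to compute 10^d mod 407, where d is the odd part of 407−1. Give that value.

407 − 1 = 406 = 2^1 · 203, so d = 203.
10^1 ≡ 10 (mod 407)
10^2 ≡ 10^2 = 100 ≡ 100 (mod 407)
10^4 ≡ 100^2 = 10000 ≡ 232 (mod 407)
10^8 ≡ 232^2 = 53824 ≡ 100 (mod 407)
10^16 ≡ 100^2 = 10000 ≡ 232 (mod 407)
10^32 ≡ 232^2 = 53824 ≡ 100 (mod 407)
10^64 ≡ 100^2 = 10000 ≡ 232 (mod 407)
10^128 ≡ 232^2 = 53824 ≡ 100 (mod 407)
203 = 128 + 64 + 8 + 2 + 1 in binary powers of 2.
So 10^203 ≡ 100 · 232 · 100 · 100 · 10 ≡ 285 (mod 407).
Squaring chain: 285; never reaches −1, so base 10 is a Miller–Rabin witness that 407 is composite.

285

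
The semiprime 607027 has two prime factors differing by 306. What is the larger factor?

Since p = q + 306, we have 607027 = q(q + 306), so q² + 306q − 607027 = 0.
Discriminant: 306² + 4·607027 = 93636 + 2428108 = 2521744; √2521744 = 1588.
q = (−306 + 1588)/2 = 641, and p = q + 306 = 947.
Check: 641 · 947 = 607027.

947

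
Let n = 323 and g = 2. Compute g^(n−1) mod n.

157

2^1 ≡ 2 (mod 323)
2^2 ≡ 2^2 = 4 ≡ 4 (mod 323)
2^4 ≡ 4^2 = 16 ≡ 16 (mod 323)
2^8 ≡ 16^2 = 256 ≡ 256 (mod 323)
2^16 ≡ 256^2 = 65536 ≡ 290 (mod 323)
2^32 ≡ 290^2 = 84100 ≡ 120 (mod 323)
2^64 ≡ 120^2 = 14400 ≡ 188 (mod 323)
2^128 ≡ 188^2 = 35344 ≡ 137 (mod 323)
2^256 ≡ 137^2 = 18769 ≡ 35 (mod 323)
322 = 256 + 64 + 2 in binary powers of 2.
So 2^322 ≡ 35 · 188 · 4 ≡ 157 (mod 323).
Since 157 ≠ 1, base 2 is a Fermat witness: 323 is composite.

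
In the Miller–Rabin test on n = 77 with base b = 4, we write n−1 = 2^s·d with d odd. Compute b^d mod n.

77 − 1 = 76 = 2^2 · 19, so d = 19.
4^1 ≡ 4 (mod 77)
4^2 ≡ 4^2 = 16 ≡ 16 (mod 77)
4^4 ≡ 16^2 = 256 ≡ 25 (mod 77)
4^8 ≡ 25^2 = 625 ≡ 9 (mod 77)
4^16 ≡ 9^2 = 81 ≡ 4 (mod 77)
19 = 16 + 2 + 1 in binary powers of 2.
So 4^19 ≡ 4 · 16 · 4 ≡ 25 (mod 77).
Squaring chain: 25 → 9; never reaches −1, so base 4 is a Miller–Rabin witness that 77 is composite.

25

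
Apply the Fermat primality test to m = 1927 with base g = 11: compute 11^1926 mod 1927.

484

11^1 ≡ 11 (mod 1927)
11^2 ≡ 11^2 = 121 ≡ 121 (mod 1927)
11^4 ≡ 121^2 = 14641 ≡ 1152 (mod 1927)
11^8 ≡ 1152^2 = 1327104 ≡ 1328 (mod 1927)
11^16 ≡ 1328^2 = 1763584 ≡ 379 (mod 1927)
11^32 ≡ 379^2 = 143641 ≡ 1043 (mod 1927)
11^64 ≡ 1043^2 = 1087849 ≡ 1021 (mod 1927)
11^128 ≡ 1021^2 = 1042441 ≡ 1861 (mod 1927)
11^256 ≡ 1861^2 = 3463321 ≡ 502 (mod 1927)
11^512 ≡ 502^2 = 252004 ≡ 1494 (mod 1927)
11^1024 ≡ 1494^2 = 2232036 ≡ 570 (mod 1927)
1926 = 1024 + 512 + 256 + 128 + 4 + 2 in binary powers of 2.
So 11^1926 ≡ 570 · 1494 · 502 · 1861 · 1152 · 121 ≡ 484 (mod 1927).
Since 484 ≠ 1, base 11 is a Fermat witness: 1927 is composite.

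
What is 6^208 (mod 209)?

6^1 ≡ 6 (mod 209)
6^2 ≡ 6^2 = 36 ≡ 36 (mod 209)
6^4 ≡ 36^2 = 1296 ≡ 42 (mod 209)
6^8 ≡ 42^2 = 1764 ≡ 92 (mod 209)
6^16 ≡ 92^2 = 8464 ≡ 104 (mod 209)
6^32 ≡ 104^2 = 10816 ≡ 157 (mod 209)
6^64 ≡ 157^2 = 24649 ≡ 196 (mod 209)
6^128 ≡ 196^2 = 38416 ≡ 169 (mod 209)
208 = 128 + 64 + 16 in binary powers of 2.
So 6^208 ≡ 169 · 196 · 104 ≡ 158 (mod 209).
Since 158 ≠ 1, base 6 is a Fermat witness: 209 is composite.

158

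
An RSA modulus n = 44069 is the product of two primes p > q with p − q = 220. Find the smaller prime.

127

Since p = q + 220, we have 44069 = q(q + 220), so q² + 220q − 44069 = 0.
Discriminant: 220² + 4·44069 = 48400 + 176276 = 224676; √224676 = 474.
q = (−220 + 474)/2 = 127, and p = q + 220 = 347.
Check: 127 · 347 = 44069.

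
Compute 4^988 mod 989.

864

4^1 ≡ 4 (mod 989)
4^2 ≡ 4^2 = 16 ≡ 16 (mod 989)
4^4 ≡ 16^2 = 256 ≡ 256 (mod 989)
4^8 ≡ 256^2 = 65536 ≡ 262 (mod 989)
4^16 ≡ 262^2 = 68644 ≡ 403 (mod 989)
4^32 ≡ 403^2 = 162409 ≡ 213 (mod 989)
4^64 ≡ 213^2 = 45369 ≡ 864 (mod 989)
4^128 ≡ 864^2 = 746496 ≡ 790 (mod 989)
4^256 ≡ 790^2 = 624100 ≡ 41 (mod 989)
4^512 ≡ 41^2 = 1681 ≡ 692 (mod 989)
988 = 512 + 256 + 128 + 64 + 16 + 8 + 4 in binary powers of 2.
So 4^988 ≡ 692 · 41 · 790 · 864 · 403 · 262 · 256 ≡ 864 (mod 989).
Since 864 ≠ 1, base 4 is a Fermat witness: 989 is composite.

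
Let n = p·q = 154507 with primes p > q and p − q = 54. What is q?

Since p = q + 54, we have 154507 = q(q + 54), so q² + 54q − 154507 = 0.
Discriminant: 54² + 4·154507 = 2916 + 618028 = 620944; √620944 = 788.
q = (−54 + 788)/2 = 367, and p = q + 54 = 421.
Check: 367 · 421 = 154507.

367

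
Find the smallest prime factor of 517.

11

517 is odd.
Digit sum 13, not divisible by 3.
Ends in 7: not divisible by 5.
7: 517 = 7·73 + 6
11: 517 = 11·47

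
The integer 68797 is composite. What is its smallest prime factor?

89

68797 is odd.
Digit sum 37, not divisible by 3.
Ends in 7: not divisible by 5.
7: 68797 = 7·9828 + 1
11: 68797 = 11·6254 + 3
13: 68797 = 13·5292 + 1
17: 68797 = 17·4046 + 15
19: 68797 = 19·3620 + 17
23: 68797 = 23·2991 + 4
29: 68797 = 29·2372 + 9
31: 68797 = 31·2219 + 8
37: 68797 = 37·1859 + 14
41: 68797 = 41·1677 + 40
43: 68797 = 43·1599 + 40
47: 68797 = 47·1463 + 36
53: 68797 = 53·1298 + 3
59: 68797 = 59·1166 + 3
61: 68797 = 61·1127 + 50
67: 68797 = 67·1026 + 55
71: 68797 = 71·968 + 69
73: 68797 = 73·942 + 31
79: 68797 = 79·870 + 67
83: 68797 = 83·828 + 73
89: 68797 = 89·773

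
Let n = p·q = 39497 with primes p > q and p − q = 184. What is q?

Since p = q + 184, we have 39497 = q(q + 184), so q² + 184q − 39497 = 0.
Discriminant: 184² + 4·39497 = 33856 + 157988 = 191844; √191844 = 438.
q = (−184 + 438)/2 = 127, and p = q + 184 = 311.
Check: 127 · 311 = 39497.

127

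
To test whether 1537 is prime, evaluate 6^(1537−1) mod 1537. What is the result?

248

6^1 ≡ 6 (mod 1537)
6^2 ≡ 6^2 = 36 ≡ 36 (mod 1537)
6^4 ≡ 36^2 = 1296 ≡ 1296 (mod 1537)
6^8 ≡ 1296^2 = 1679616 ≡ 1212 (mod 1537)
6^16 ≡ 1212^2 = 1468944 ≡ 1109 (mod 1537)
6^32 ≡ 1109^2 = 1229881 ≡ 281 (mod 1537)
6^64 ≡ 281^2 = 78961 ≡ 574 (mod 1537)
6^128 ≡ 574^2 = 329476 ≡ 558 (mod 1537)
6^256 ≡ 558^2 = 311364 ≡ 890 (mod 1537)
6^512 ≡ 890^2 = 792100 ≡ 545 (mod 1537)
6^1024 ≡ 545^2 = 297025 ≡ 384 (mod 1537)
1536 = 1024 + 512 in binary powers of 2.
So 6^1536 ≡ 384 · 545 ≡ 248 (mod 1537).
Since 248 ≠ 1, base 6 is a Fermat witness: 1537 is composite.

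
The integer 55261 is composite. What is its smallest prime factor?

73

55261 is odd.
Digit sum 19, not divisible by 3.
Ends in 1: not divisible by 5.
7: 55261 = 7·7894 + 3
11: 55261 = 11·5023 + 8
13: 55261 = 13·4250 + 11
17: 55261 = 17·3250 + 11
19: 55261 = 19·2908 + 9
23: 55261 = 23·2402 + 15
29: 55261 = 29·1905 + 16
31: 55261 = 31·1782 + 19
37: 55261 = 37·1493 + 20
41: 55261 = 41·1347 + 34
43: 55261 = 43·1285 + 6
47: 55261 = 47·1175 + 36
53: 55261 = 53·1042 + 35
59: 55261 = 59·936 + 37
61: 55261 = 61·905 + 56
67: 55261 = 67·824 + 53
71: 55261 = 71·778 + 23
73: 55261 = 73·757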